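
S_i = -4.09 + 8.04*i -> [-4.09, 3.95, 11.99, 20.03, 28.07]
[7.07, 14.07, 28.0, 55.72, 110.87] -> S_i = 7.07*1.99^i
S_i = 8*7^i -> [8, 56, 392, 2744, 19208]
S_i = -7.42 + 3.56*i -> [-7.42, -3.86, -0.3, 3.26, 6.82]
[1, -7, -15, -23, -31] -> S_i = 1 + -8*i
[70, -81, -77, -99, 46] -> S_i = Random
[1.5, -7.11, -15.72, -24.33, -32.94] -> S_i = 1.50 + -8.61*i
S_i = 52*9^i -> [52, 468, 4212, 37908, 341172]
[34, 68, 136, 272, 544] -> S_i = 34*2^i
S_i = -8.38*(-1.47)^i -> [-8.38, 12.32, -18.11, 26.62, -39.13]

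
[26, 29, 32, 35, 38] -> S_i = 26 + 3*i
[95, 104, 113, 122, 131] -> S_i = 95 + 9*i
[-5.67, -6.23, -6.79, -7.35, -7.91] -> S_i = -5.67 + -0.56*i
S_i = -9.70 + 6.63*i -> [-9.7, -3.07, 3.56, 10.19, 16.82]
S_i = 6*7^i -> [6, 42, 294, 2058, 14406]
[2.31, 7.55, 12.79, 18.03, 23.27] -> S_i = 2.31 + 5.24*i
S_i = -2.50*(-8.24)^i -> [-2.5, 20.6, -169.74, 1398.69, -11525.21]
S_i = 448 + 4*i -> [448, 452, 456, 460, 464]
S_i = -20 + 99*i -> [-20, 79, 178, 277, 376]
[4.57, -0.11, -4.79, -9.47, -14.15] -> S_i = 4.57 + -4.68*i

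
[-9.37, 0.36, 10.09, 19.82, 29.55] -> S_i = -9.37 + 9.73*i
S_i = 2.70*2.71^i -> [2.7, 7.32, 19.83, 53.74, 145.63]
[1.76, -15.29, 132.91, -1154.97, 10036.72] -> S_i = 1.76*(-8.69)^i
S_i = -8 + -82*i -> [-8, -90, -172, -254, -336]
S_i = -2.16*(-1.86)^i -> [-2.16, 4.02, -7.47, 13.9, -25.85]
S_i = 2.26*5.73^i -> [2.26, 12.95, 74.2, 425.18, 2436.28]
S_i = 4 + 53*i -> [4, 57, 110, 163, 216]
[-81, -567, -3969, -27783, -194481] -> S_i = -81*7^i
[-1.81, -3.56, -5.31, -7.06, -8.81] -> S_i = -1.81 + -1.75*i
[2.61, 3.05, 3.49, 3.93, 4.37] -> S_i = 2.61 + 0.44*i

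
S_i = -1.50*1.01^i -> [-1.5, -1.52, -1.53, -1.55, -1.56]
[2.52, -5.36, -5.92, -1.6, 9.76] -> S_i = Random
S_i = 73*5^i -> [73, 365, 1825, 9125, 45625]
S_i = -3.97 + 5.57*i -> [-3.97, 1.6, 7.17, 12.74, 18.31]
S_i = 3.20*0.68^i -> [3.2, 2.18, 1.48, 1.01, 0.68]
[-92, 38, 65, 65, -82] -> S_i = Random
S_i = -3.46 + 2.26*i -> [-3.46, -1.2, 1.06, 3.32, 5.58]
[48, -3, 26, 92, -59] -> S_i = Random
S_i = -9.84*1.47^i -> [-9.84, -14.46, -21.26, -31.26, -45.95]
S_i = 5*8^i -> [5, 40, 320, 2560, 20480]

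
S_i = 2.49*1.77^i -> [2.49, 4.41, 7.8, 13.81, 24.44]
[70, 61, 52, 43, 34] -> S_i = 70 + -9*i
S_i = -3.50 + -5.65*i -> [-3.5, -9.15, -14.8, -20.45, -26.1]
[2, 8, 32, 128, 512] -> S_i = 2*4^i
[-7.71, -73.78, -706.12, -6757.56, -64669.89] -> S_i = -7.71*9.57^i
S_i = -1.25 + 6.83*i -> [-1.25, 5.58, 12.41, 19.24, 26.07]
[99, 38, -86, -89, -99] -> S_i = Random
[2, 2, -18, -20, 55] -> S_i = Random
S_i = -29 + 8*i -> [-29, -21, -13, -5, 3]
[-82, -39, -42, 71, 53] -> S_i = Random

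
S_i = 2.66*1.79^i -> [2.66, 4.76, 8.52, 15.26, 27.31]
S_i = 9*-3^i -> [9, -27, 81, -243, 729]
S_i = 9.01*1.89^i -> [9.01, 17.03, 32.18, 60.83, 114.97]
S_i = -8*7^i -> [-8, -56, -392, -2744, -19208]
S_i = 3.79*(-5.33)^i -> [3.79, -20.2, 107.67, -573.88, 3058.78]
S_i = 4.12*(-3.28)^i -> [4.12, -13.51, 44.32, -145.38, 476.86]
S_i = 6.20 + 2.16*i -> [6.2, 8.36, 10.52, 12.68, 14.84]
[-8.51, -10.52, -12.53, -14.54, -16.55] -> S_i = -8.51 + -2.01*i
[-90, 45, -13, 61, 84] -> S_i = Random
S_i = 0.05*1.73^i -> [0.05, 0.09, 0.15, 0.26, 0.45]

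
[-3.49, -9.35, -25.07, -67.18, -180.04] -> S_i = -3.49*2.68^i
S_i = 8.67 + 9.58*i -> [8.67, 18.25, 27.83, 37.41, 46.99]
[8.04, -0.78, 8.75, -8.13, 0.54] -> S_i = Random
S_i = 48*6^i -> [48, 288, 1728, 10368, 62208]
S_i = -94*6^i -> [-94, -564, -3384, -20304, -121824]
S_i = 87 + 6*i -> [87, 93, 99, 105, 111]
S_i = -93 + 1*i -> [-93, -92, -91, -90, -89]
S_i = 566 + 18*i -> [566, 584, 602, 620, 638]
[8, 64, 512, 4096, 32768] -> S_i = 8*8^i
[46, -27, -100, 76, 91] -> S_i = Random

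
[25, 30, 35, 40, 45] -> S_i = 25 + 5*i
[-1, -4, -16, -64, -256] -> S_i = -1*4^i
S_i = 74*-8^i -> [74, -592, 4736, -37888, 303104]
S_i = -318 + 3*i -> [-318, -315, -312, -309, -306]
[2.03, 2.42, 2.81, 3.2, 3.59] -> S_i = 2.03 + 0.39*i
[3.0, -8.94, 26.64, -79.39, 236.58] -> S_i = 3.00*(-2.98)^i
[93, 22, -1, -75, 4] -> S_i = Random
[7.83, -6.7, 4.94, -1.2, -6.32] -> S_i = Random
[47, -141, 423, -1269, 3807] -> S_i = 47*-3^i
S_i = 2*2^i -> [2, 4, 8, 16, 32]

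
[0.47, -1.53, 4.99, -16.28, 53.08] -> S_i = 0.47*(-3.26)^i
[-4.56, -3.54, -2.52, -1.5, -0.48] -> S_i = -4.56 + 1.02*i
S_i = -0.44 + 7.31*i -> [-0.44, 6.87, 14.18, 21.49, 28.8]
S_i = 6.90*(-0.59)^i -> [6.9, -4.07, 2.4, -1.42, 0.84]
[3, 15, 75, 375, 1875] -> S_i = 3*5^i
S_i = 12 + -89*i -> [12, -77, -166, -255, -344]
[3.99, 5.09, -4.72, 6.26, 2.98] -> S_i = Random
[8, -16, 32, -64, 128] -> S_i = 8*-2^i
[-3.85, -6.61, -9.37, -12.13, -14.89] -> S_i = -3.85 + -2.76*i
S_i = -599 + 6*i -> [-599, -593, -587, -581, -575]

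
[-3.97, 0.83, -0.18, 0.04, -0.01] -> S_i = -3.97*(-0.21)^i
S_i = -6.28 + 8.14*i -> [-6.28, 1.86, 10.0, 18.14, 26.28]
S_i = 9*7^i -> [9, 63, 441, 3087, 21609]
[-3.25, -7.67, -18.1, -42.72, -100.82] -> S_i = -3.25*2.36^i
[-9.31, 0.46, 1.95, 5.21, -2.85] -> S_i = Random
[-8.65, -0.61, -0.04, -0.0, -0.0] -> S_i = -8.65*0.07^i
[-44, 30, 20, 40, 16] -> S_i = Random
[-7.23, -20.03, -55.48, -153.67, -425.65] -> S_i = -7.23*2.77^i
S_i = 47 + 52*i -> [47, 99, 151, 203, 255]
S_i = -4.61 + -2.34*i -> [-4.61, -6.95, -9.29, -11.63, -13.97]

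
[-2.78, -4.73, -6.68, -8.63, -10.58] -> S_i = -2.78 + -1.95*i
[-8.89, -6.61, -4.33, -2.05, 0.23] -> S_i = -8.89 + 2.28*i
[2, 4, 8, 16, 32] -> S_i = 2*2^i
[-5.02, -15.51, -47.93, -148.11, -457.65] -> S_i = -5.02*3.09^i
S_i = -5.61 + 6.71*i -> [-5.61, 1.1, 7.81, 14.52, 21.23]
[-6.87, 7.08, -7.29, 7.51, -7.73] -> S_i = -6.87*(-1.03)^i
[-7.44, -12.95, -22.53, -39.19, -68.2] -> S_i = -7.44*1.74^i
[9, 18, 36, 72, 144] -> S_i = 9*2^i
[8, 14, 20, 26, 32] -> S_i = 8 + 6*i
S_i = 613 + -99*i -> [613, 514, 415, 316, 217]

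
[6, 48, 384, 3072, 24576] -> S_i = 6*8^i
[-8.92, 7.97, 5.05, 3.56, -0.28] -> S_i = Random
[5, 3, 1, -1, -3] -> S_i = 5 + -2*i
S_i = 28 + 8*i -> [28, 36, 44, 52, 60]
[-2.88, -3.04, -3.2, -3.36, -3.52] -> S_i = -2.88 + -0.16*i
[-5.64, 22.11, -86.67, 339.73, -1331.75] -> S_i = -5.64*(-3.92)^i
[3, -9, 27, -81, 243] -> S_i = 3*-3^i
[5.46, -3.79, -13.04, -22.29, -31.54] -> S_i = 5.46 + -9.25*i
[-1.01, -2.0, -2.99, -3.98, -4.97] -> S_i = -1.01 + -0.99*i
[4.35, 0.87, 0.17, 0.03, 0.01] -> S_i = 4.35*0.20^i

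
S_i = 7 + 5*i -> [7, 12, 17, 22, 27]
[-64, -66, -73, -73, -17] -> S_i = Random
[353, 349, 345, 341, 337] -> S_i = 353 + -4*i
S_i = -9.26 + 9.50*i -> [-9.26, 0.24, 9.74, 19.24, 28.74]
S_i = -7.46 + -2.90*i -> [-7.46, -10.36, -13.26, -16.16, -19.06]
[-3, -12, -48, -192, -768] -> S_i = -3*4^i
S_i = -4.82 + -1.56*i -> [-4.82, -6.38, -7.94, -9.5, -11.06]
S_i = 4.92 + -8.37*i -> [4.92, -3.45, -11.82, -20.19, -28.56]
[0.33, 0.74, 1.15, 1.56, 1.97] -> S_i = 0.33 + 0.41*i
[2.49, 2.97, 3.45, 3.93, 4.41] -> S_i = 2.49 + 0.48*i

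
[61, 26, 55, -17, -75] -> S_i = Random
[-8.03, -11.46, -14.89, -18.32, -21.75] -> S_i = -8.03 + -3.43*i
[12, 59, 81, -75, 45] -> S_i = Random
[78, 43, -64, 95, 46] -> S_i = Random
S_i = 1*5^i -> [1, 5, 25, 125, 625]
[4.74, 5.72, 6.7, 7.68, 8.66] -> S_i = 4.74 + 0.98*i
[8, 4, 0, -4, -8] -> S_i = 8 + -4*i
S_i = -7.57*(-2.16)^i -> [-7.57, 16.35, -35.32, 76.29, -164.78]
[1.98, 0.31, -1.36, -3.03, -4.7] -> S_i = 1.98 + -1.67*i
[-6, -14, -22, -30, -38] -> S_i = -6 + -8*i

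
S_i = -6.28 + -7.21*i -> [-6.28, -13.49, -20.7, -27.91, -35.12]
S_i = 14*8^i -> [14, 112, 896, 7168, 57344]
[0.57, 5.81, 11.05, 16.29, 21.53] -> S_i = 0.57 + 5.24*i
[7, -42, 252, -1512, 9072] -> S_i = 7*-6^i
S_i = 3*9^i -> [3, 27, 243, 2187, 19683]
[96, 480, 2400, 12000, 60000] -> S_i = 96*5^i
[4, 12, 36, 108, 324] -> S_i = 4*3^i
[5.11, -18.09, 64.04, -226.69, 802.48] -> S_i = 5.11*(-3.54)^i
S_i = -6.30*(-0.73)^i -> [-6.3, 4.6, -3.36, 2.45, -1.79]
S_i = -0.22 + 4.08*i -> [-0.22, 3.86, 7.94, 12.02, 16.1]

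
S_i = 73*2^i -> [73, 146, 292, 584, 1168]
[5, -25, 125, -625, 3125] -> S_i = 5*-5^i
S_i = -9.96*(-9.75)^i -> [-9.96, 97.11, -946.82, 9231.52, -90007.31]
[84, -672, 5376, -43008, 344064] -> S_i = 84*-8^i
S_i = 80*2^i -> [80, 160, 320, 640, 1280]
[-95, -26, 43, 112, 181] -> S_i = -95 + 69*i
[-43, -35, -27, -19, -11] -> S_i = -43 + 8*i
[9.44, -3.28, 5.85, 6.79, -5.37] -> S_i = Random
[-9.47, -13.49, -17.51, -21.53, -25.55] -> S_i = -9.47 + -4.02*i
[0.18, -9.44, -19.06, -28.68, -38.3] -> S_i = 0.18 + -9.62*i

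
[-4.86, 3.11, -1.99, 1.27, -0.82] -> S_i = -4.86*(-0.64)^i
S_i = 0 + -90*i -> [0, -90, -180, -270, -360]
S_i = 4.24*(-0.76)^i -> [4.24, -3.22, 2.45, -1.86, 1.41]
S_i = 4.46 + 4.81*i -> [4.46, 9.27, 14.08, 18.89, 23.7]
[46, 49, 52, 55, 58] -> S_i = 46 + 3*i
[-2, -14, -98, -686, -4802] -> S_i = -2*7^i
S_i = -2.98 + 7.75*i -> [-2.98, 4.77, 12.52, 20.27, 28.02]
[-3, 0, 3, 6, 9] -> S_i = -3 + 3*i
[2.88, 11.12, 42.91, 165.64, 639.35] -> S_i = 2.88*3.86^i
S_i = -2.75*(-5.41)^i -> [-2.75, 14.88, -80.49, 435.44, -2355.71]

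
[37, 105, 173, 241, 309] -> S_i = 37 + 68*i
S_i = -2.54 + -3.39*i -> [-2.54, -5.93, -9.32, -12.71, -16.1]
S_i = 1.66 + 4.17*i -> [1.66, 5.83, 10.0, 14.17, 18.34]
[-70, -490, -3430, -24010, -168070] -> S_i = -70*7^i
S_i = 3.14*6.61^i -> [3.14, 20.76, 137.19, 906.85, 5994.26]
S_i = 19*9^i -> [19, 171, 1539, 13851, 124659]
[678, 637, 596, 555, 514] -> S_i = 678 + -41*i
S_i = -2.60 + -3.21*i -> [-2.6, -5.81, -9.02, -12.23, -15.44]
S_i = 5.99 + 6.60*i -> [5.99, 12.59, 19.19, 25.79, 32.39]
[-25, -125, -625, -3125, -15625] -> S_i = -25*5^i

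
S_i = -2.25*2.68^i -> [-2.25, -6.03, -16.16, -43.31, -116.07]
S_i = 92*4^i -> [92, 368, 1472, 5888, 23552]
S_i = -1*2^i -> [-1, -2, -4, -8, -16]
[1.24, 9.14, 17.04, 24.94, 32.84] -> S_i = 1.24 + 7.90*i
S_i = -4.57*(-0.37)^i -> [-4.57, 1.69, -0.63, 0.23, -0.09]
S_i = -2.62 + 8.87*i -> [-2.62, 6.25, 15.12, 23.99, 32.86]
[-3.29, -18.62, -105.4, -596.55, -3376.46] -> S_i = -3.29*5.66^i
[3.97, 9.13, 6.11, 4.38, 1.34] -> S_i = Random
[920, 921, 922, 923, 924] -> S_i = 920 + 1*i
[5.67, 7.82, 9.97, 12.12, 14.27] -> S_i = 5.67 + 2.15*i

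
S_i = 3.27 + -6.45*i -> [3.27, -3.18, -9.63, -16.08, -22.53]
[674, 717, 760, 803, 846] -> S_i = 674 + 43*i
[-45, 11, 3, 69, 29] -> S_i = Random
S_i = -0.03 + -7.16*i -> [-0.03, -7.19, -14.35, -21.51, -28.67]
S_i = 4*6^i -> [4, 24, 144, 864, 5184]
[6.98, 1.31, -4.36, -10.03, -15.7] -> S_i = 6.98 + -5.67*i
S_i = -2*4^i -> [-2, -8, -32, -128, -512]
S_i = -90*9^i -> [-90, -810, -7290, -65610, -590490]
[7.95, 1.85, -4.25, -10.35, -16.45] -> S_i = 7.95 + -6.10*i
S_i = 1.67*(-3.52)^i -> [1.67, -5.88, 20.69, -72.84, 256.38]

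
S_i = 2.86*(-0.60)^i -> [2.86, -1.72, 1.03, -0.62, 0.37]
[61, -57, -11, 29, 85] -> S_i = Random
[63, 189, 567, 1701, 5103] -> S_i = 63*3^i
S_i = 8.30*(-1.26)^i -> [8.3, -10.46, 13.18, -16.6, 20.92]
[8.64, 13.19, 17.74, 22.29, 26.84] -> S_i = 8.64 + 4.55*i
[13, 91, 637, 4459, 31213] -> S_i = 13*7^i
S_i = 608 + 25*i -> [608, 633, 658, 683, 708]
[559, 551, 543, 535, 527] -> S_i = 559 + -8*i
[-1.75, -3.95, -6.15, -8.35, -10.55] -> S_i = -1.75 + -2.20*i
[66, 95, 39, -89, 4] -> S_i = Random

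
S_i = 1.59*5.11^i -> [1.59, 8.12, 41.52, 212.16, 1084.13]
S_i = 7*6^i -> [7, 42, 252, 1512, 9072]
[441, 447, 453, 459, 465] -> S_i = 441 + 6*i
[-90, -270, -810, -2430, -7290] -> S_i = -90*3^i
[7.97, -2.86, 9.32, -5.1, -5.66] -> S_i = Random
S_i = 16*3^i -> [16, 48, 144, 432, 1296]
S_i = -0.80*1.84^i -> [-0.8, -1.47, -2.71, -4.98, -9.17]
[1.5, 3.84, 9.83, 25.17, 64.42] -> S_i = 1.50*2.56^i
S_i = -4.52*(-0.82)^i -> [-4.52, 3.71, -3.04, 2.49, -2.04]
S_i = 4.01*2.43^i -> [4.01, 9.74, 23.68, 57.54, 139.82]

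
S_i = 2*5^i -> [2, 10, 50, 250, 1250]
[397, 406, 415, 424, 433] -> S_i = 397 + 9*i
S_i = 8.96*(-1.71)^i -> [8.96, -15.32, 26.2, -44.8, 76.61]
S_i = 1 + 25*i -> [1, 26, 51, 76, 101]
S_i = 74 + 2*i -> [74, 76, 78, 80, 82]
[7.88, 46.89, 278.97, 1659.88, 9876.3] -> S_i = 7.88*5.95^i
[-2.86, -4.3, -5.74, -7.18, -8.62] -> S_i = -2.86 + -1.44*i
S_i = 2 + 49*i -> [2, 51, 100, 149, 198]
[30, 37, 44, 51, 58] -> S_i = 30 + 7*i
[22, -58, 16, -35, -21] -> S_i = Random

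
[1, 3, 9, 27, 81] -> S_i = 1*3^i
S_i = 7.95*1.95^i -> [7.95, 15.5, 30.23, 58.95, 114.95]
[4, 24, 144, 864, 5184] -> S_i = 4*6^i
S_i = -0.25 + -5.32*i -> [-0.25, -5.57, -10.89, -16.21, -21.53]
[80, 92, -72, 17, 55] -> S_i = Random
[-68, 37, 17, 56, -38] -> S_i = Random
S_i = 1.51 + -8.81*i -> [1.51, -7.3, -16.11, -24.92, -33.73]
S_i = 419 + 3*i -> [419, 422, 425, 428, 431]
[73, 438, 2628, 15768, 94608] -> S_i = 73*6^i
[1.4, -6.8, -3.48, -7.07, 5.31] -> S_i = Random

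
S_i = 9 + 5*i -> [9, 14, 19, 24, 29]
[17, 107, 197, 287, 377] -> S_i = 17 + 90*i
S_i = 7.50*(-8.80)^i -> [7.5, -66.0, 580.8, -5111.04, 44977.15]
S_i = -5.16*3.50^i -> [-5.16, -18.06, -63.21, -221.24, -774.32]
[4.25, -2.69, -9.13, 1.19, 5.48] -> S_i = Random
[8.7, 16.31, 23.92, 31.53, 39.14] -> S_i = 8.70 + 7.61*i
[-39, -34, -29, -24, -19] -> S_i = -39 + 5*i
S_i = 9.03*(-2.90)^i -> [9.03, -26.19, 75.94, -220.23, 638.67]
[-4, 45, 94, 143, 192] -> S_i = -4 + 49*i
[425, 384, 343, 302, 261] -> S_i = 425 + -41*i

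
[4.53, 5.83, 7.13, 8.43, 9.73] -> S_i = 4.53 + 1.30*i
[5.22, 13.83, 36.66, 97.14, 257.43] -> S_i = 5.22*2.65^i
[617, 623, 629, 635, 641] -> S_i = 617 + 6*i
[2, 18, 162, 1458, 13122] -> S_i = 2*9^i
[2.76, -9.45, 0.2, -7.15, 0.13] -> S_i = Random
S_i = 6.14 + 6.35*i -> [6.14, 12.49, 18.84, 25.19, 31.54]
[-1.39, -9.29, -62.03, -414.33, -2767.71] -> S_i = -1.39*6.68^i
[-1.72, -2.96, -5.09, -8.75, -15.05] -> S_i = -1.72*1.72^i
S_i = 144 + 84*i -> [144, 228, 312, 396, 480]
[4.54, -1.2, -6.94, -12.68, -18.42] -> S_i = 4.54 + -5.74*i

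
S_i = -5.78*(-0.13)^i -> [-5.78, 0.75, -0.1, 0.01, -0.0]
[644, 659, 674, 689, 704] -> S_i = 644 + 15*i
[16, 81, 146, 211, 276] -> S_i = 16 + 65*i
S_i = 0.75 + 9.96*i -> [0.75, 10.71, 20.67, 30.63, 40.59]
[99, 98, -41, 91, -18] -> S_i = Random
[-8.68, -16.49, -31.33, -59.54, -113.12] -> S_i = -8.68*1.90^i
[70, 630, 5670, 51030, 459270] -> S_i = 70*9^i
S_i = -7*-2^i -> [-7, 14, -28, 56, -112]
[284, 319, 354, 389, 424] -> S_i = 284 + 35*i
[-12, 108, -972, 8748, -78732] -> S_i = -12*-9^i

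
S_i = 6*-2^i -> [6, -12, 24, -48, 96]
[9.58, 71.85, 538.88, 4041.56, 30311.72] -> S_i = 9.58*7.50^i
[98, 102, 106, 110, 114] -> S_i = 98 + 4*i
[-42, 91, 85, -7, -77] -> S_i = Random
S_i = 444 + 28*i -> [444, 472, 500, 528, 556]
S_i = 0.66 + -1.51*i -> [0.66, -0.85, -2.36, -3.87, -5.38]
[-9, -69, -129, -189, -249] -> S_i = -9 + -60*i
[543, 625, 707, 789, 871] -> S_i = 543 + 82*i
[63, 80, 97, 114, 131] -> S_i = 63 + 17*i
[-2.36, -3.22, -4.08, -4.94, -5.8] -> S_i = -2.36 + -0.86*i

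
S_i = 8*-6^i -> [8, -48, 288, -1728, 10368]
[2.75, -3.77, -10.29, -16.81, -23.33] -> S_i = 2.75 + -6.52*i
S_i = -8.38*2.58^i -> [-8.38, -21.62, -55.78, -143.91, -371.3]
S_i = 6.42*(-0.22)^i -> [6.42, -1.41, 0.31, -0.07, 0.02]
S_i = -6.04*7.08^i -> [-6.04, -42.76, -302.76, -2143.57, -15176.44]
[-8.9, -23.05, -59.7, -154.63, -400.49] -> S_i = -8.90*2.59^i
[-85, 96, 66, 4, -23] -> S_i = Random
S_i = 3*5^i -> [3, 15, 75, 375, 1875]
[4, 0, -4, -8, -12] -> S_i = 4 + -4*i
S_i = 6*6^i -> [6, 36, 216, 1296, 7776]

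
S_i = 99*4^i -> [99, 396, 1584, 6336, 25344]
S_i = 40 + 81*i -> [40, 121, 202, 283, 364]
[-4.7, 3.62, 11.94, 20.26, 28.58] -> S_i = -4.70 + 8.32*i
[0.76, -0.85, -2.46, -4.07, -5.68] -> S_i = 0.76 + -1.61*i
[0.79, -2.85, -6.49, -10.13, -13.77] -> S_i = 0.79 + -3.64*i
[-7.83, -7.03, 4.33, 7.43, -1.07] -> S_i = Random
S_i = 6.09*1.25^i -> [6.09, 7.61, 9.52, 11.89, 14.87]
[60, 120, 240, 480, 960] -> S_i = 60*2^i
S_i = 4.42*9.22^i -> [4.42, 40.75, 375.74, 3464.3, 31940.81]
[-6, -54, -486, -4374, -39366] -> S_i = -6*9^i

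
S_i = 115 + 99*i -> [115, 214, 313, 412, 511]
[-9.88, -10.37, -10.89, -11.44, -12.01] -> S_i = -9.88*1.05^i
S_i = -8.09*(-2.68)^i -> [-8.09, 21.68, -58.11, 155.72, -417.34]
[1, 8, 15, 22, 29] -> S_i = 1 + 7*i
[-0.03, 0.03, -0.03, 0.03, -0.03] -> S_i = -0.03*(-0.97)^i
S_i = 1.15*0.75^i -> [1.15, 0.86, 0.65, 0.49, 0.36]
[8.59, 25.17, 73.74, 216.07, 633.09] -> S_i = 8.59*2.93^i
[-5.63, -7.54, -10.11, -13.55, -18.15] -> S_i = -5.63*1.34^i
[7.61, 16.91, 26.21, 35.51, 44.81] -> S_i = 7.61 + 9.30*i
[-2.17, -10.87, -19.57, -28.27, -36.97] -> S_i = -2.17 + -8.70*i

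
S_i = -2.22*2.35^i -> [-2.22, -5.22, -12.26, -28.81, -67.71]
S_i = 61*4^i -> [61, 244, 976, 3904, 15616]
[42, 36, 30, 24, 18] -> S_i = 42 + -6*i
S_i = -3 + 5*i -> [-3, 2, 7, 12, 17]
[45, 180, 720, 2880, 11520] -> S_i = 45*4^i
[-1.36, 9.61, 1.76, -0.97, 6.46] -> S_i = Random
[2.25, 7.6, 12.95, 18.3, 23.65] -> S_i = 2.25 + 5.35*i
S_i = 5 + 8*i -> [5, 13, 21, 29, 37]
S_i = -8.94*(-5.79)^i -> [-8.94, 51.76, -299.71, 1735.29, -10047.36]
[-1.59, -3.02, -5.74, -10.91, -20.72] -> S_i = -1.59*1.90^i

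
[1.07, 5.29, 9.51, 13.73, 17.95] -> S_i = 1.07 + 4.22*i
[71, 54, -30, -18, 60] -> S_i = Random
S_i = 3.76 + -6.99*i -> [3.76, -3.23, -10.22, -17.21, -24.2]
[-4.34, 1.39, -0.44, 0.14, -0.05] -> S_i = -4.34*(-0.32)^i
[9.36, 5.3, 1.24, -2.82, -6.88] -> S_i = 9.36 + -4.06*i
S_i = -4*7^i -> [-4, -28, -196, -1372, -9604]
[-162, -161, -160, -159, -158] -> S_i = -162 + 1*i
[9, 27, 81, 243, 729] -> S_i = 9*3^i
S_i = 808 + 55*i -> [808, 863, 918, 973, 1028]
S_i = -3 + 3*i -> [-3, 0, 3, 6, 9]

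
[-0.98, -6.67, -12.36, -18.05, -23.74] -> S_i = -0.98 + -5.69*i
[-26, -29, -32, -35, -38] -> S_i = -26 + -3*i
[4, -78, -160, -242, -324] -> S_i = 4 + -82*i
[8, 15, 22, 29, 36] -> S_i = 8 + 7*i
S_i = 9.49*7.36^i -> [9.49, 69.85, 514.07, 3783.55, 27846.94]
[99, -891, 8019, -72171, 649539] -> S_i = 99*-9^i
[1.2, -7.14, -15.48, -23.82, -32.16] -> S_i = 1.20 + -8.34*i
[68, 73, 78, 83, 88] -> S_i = 68 + 5*i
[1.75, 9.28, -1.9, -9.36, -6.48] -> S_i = Random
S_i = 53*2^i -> [53, 106, 212, 424, 848]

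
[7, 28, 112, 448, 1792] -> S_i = 7*4^i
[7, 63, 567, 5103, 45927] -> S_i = 7*9^i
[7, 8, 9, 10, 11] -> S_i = 7 + 1*i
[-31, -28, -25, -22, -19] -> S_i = -31 + 3*i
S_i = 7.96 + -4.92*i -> [7.96, 3.04, -1.88, -6.8, -11.72]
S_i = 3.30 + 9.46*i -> [3.3, 12.76, 22.22, 31.68, 41.14]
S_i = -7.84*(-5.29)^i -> [-7.84, 41.47, -219.4, 1160.6, -6139.58]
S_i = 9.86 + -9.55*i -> [9.86, 0.31, -9.24, -18.79, -28.34]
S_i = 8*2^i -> [8, 16, 32, 64, 128]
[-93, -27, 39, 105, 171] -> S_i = -93 + 66*i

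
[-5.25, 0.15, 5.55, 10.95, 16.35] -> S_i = -5.25 + 5.40*i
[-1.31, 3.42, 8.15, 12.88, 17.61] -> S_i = -1.31 + 4.73*i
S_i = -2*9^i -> [-2, -18, -162, -1458, -13122]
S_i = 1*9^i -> [1, 9, 81, 729, 6561]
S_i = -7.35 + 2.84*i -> [-7.35, -4.51, -1.67, 1.17, 4.01]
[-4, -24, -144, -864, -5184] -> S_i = -4*6^i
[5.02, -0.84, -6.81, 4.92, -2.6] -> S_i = Random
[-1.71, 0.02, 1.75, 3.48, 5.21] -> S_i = -1.71 + 1.73*i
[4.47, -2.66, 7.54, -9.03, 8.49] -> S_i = Random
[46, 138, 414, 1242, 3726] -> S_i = 46*3^i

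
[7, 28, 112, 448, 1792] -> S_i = 7*4^i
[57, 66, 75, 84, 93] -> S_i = 57 + 9*i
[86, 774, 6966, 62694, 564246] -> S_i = 86*9^i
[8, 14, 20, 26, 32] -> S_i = 8 + 6*i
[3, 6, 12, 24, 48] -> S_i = 3*2^i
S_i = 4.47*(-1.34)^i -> [4.47, -5.99, 8.03, -10.76, 14.41]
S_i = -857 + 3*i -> [-857, -854, -851, -848, -845]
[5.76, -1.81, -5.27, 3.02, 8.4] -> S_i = Random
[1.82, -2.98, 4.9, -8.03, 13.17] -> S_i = 1.82*(-1.64)^i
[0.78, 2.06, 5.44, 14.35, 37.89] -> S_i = 0.78*2.64^i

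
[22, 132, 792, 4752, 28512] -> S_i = 22*6^i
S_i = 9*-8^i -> [9, -72, 576, -4608, 36864]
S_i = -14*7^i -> [-14, -98, -686, -4802, -33614]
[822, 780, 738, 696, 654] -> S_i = 822 + -42*i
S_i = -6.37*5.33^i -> [-6.37, -33.95, -180.96, -964.54, -5141.01]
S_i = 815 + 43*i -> [815, 858, 901, 944, 987]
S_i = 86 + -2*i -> [86, 84, 82, 80, 78]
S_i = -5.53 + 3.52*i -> [-5.53, -2.01, 1.51, 5.03, 8.55]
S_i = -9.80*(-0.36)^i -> [-9.8, 3.53, -1.27, 0.46, -0.16]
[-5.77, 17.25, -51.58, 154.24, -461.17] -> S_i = -5.77*(-2.99)^i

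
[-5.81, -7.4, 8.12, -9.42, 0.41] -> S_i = Random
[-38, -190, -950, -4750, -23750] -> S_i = -38*5^i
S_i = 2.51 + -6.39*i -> [2.51, -3.88, -10.27, -16.66, -23.05]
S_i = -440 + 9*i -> [-440, -431, -422, -413, -404]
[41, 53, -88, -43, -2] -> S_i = Random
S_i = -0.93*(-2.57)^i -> [-0.93, 2.39, -6.14, 15.79, -40.57]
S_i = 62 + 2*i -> [62, 64, 66, 68, 70]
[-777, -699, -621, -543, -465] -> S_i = -777 + 78*i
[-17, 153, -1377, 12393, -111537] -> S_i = -17*-9^i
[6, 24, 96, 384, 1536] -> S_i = 6*4^i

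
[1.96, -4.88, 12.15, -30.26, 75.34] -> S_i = 1.96*(-2.49)^i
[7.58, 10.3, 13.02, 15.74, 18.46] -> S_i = 7.58 + 2.72*i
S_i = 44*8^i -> [44, 352, 2816, 22528, 180224]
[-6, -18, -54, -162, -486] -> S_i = -6*3^i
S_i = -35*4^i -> [-35, -140, -560, -2240, -8960]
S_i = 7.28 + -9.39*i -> [7.28, -2.11, -11.5, -20.89, -30.28]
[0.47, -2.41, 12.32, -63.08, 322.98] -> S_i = 0.47*(-5.12)^i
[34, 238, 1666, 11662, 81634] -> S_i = 34*7^i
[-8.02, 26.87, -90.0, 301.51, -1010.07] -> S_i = -8.02*(-3.35)^i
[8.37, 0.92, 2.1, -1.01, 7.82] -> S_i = Random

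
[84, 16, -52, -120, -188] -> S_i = 84 + -68*i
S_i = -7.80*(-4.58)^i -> [-7.8, 35.72, -163.62, 749.36, -3432.07]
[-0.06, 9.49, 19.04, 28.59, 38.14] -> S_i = -0.06 + 9.55*i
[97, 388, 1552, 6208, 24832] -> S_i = 97*4^i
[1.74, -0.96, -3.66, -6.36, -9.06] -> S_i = 1.74 + -2.70*i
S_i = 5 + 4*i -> [5, 9, 13, 17, 21]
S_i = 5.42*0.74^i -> [5.42, 4.01, 2.97, 2.2, 1.63]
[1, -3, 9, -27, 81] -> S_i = 1*-3^i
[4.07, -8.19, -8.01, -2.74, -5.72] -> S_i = Random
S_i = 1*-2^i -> [1, -2, 4, -8, 16]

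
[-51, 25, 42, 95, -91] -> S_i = Random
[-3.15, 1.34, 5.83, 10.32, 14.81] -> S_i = -3.15 + 4.49*i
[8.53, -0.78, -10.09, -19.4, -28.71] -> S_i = 8.53 + -9.31*i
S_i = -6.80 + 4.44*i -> [-6.8, -2.36, 2.08, 6.52, 10.96]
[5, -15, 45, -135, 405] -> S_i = 5*-3^i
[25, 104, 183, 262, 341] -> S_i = 25 + 79*i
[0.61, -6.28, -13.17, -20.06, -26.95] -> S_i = 0.61 + -6.89*i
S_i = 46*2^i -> [46, 92, 184, 368, 736]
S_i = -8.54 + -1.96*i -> [-8.54, -10.5, -12.46, -14.42, -16.38]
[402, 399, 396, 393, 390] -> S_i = 402 + -3*i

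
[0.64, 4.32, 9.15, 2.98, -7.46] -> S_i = Random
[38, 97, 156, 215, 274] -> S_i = 38 + 59*i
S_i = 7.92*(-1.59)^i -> [7.92, -12.59, 20.02, -31.84, 50.62]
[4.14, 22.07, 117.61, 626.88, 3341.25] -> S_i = 4.14*5.33^i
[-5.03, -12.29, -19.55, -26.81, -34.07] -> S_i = -5.03 + -7.26*i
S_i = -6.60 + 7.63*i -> [-6.6, 1.03, 8.66, 16.29, 23.92]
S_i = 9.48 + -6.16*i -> [9.48, 3.32, -2.84, -9.0, -15.16]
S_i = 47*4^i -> [47, 188, 752, 3008, 12032]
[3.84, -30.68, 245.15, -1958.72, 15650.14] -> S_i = 3.84*(-7.99)^i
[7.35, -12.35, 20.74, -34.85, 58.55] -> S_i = 7.35*(-1.68)^i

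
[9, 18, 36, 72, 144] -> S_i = 9*2^i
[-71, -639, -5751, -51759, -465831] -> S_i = -71*9^i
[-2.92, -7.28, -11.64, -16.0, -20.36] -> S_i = -2.92 + -4.36*i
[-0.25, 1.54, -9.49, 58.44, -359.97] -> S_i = -0.25*(-6.16)^i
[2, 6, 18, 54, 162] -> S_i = 2*3^i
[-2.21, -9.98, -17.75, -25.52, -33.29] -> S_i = -2.21 + -7.77*i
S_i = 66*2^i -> [66, 132, 264, 528, 1056]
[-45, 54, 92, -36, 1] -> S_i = Random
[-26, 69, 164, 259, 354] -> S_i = -26 + 95*i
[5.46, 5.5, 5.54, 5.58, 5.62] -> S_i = 5.46 + 0.04*i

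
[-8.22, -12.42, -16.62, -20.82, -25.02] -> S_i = -8.22 + -4.20*i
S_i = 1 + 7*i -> [1, 8, 15, 22, 29]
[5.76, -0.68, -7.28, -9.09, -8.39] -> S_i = Random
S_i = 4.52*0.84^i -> [4.52, 3.8, 3.19, 2.68, 2.25]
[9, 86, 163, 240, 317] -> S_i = 9 + 77*i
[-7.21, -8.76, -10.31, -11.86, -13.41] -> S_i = -7.21 + -1.55*i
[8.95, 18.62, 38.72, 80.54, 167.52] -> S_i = 8.95*2.08^i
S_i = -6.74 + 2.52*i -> [-6.74, -4.22, -1.7, 0.82, 3.34]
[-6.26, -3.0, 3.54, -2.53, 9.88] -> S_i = Random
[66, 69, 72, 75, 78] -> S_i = 66 + 3*i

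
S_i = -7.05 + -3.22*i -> [-7.05, -10.27, -13.49, -16.71, -19.93]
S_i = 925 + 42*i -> [925, 967, 1009, 1051, 1093]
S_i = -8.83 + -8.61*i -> [-8.83, -17.44, -26.05, -34.66, -43.27]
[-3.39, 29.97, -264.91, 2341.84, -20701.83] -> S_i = -3.39*(-8.84)^i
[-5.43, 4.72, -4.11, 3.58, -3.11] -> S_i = -5.43*(-0.87)^i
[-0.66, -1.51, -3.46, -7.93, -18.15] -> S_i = -0.66*2.29^i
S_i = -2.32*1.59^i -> [-2.32, -3.69, -5.87, -9.33, -14.83]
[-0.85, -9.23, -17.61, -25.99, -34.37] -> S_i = -0.85 + -8.38*i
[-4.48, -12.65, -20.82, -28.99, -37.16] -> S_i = -4.48 + -8.17*i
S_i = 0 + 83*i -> [0, 83, 166, 249, 332]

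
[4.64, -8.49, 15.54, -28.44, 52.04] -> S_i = 4.64*(-1.83)^i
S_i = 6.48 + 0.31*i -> [6.48, 6.79, 7.1, 7.41, 7.72]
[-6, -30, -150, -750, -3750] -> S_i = -6*5^i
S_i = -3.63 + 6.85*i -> [-3.63, 3.22, 10.07, 16.92, 23.77]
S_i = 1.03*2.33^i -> [1.03, 2.4, 5.59, 13.03, 30.36]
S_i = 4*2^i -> [4, 8, 16, 32, 64]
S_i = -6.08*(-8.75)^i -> [-6.08, 53.2, -465.5, 4073.12, -35639.84]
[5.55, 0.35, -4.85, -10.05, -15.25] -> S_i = 5.55 + -5.20*i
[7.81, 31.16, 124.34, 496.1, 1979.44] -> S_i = 7.81*3.99^i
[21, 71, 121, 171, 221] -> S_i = 21 + 50*i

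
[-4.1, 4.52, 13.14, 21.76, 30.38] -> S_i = -4.10 + 8.62*i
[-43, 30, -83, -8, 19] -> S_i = Random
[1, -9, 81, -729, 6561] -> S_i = 1*-9^i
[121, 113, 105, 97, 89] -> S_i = 121 + -8*i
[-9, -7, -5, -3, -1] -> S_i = -9 + 2*i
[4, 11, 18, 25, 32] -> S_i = 4 + 7*i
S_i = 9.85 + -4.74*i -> [9.85, 5.11, 0.37, -4.37, -9.11]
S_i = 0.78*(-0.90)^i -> [0.78, -0.7, 0.63, -0.57, 0.51]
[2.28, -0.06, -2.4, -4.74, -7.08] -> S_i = 2.28 + -2.34*i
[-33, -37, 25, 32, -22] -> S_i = Random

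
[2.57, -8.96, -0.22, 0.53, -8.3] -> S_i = Random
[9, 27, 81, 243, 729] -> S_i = 9*3^i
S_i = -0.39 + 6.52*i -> [-0.39, 6.13, 12.65, 19.17, 25.69]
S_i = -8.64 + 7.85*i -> [-8.64, -0.79, 7.06, 14.91, 22.76]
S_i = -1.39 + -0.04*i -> [-1.39, -1.43, -1.47, -1.51, -1.55]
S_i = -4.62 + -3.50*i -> [-4.62, -8.12, -11.62, -15.12, -18.62]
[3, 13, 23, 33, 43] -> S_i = 3 + 10*i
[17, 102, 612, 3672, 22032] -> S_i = 17*6^i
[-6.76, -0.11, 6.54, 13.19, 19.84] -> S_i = -6.76 + 6.65*i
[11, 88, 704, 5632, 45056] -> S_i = 11*8^i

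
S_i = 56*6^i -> [56, 336, 2016, 12096, 72576]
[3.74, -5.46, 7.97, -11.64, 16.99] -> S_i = 3.74*(-1.46)^i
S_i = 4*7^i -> [4, 28, 196, 1372, 9604]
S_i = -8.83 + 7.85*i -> [-8.83, -0.98, 6.87, 14.72, 22.57]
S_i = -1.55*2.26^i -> [-1.55, -3.5, -7.92, -17.89, -40.44]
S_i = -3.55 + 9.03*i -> [-3.55, 5.48, 14.51, 23.54, 32.57]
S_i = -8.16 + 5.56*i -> [-8.16, -2.6, 2.96, 8.52, 14.08]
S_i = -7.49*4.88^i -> [-7.49, -36.55, -178.37, -870.44, -4247.77]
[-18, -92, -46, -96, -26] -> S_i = Random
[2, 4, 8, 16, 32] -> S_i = 2*2^i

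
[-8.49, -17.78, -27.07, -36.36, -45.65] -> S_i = -8.49 + -9.29*i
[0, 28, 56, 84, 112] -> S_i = 0 + 28*i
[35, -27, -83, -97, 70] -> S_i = Random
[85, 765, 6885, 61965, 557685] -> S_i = 85*9^i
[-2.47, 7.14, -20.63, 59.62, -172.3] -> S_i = -2.47*(-2.89)^i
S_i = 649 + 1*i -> [649, 650, 651, 652, 653]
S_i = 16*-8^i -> [16, -128, 1024, -8192, 65536]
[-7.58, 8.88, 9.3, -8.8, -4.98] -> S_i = Random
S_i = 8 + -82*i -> [8, -74, -156, -238, -320]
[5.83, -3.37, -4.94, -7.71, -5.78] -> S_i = Random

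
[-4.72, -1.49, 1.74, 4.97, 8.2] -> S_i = -4.72 + 3.23*i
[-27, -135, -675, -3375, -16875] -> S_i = -27*5^i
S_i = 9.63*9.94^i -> [9.63, 95.72, 951.48, 9457.7, 94009.52]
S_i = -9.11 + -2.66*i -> [-9.11, -11.77, -14.43, -17.09, -19.75]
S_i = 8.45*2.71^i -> [8.45, 22.9, 62.06, 168.18, 455.76]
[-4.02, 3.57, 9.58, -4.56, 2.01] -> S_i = Random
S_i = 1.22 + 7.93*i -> [1.22, 9.15, 17.08, 25.01, 32.94]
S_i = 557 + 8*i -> [557, 565, 573, 581, 589]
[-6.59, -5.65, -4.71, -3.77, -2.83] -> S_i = -6.59 + 0.94*i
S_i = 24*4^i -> [24, 96, 384, 1536, 6144]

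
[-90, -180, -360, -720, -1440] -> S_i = -90*2^i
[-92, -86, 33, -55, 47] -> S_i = Random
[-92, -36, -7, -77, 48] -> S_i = Random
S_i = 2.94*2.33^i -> [2.94, 6.85, 15.96, 37.19, 86.65]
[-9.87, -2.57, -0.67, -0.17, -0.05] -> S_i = -9.87*0.26^i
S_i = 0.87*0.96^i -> [0.87, 0.84, 0.8, 0.77, 0.74]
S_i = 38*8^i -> [38, 304, 2432, 19456, 155648]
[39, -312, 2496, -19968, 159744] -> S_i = 39*-8^i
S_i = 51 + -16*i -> [51, 35, 19, 3, -13]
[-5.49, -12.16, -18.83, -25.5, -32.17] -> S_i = -5.49 + -6.67*i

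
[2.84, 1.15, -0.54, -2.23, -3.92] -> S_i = 2.84 + -1.69*i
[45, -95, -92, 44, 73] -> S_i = Random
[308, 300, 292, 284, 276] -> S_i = 308 + -8*i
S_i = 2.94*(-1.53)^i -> [2.94, -4.5, 6.88, -10.53, 16.11]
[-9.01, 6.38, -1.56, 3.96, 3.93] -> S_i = Random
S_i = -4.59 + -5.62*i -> [-4.59, -10.21, -15.83, -21.45, -27.07]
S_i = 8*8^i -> [8, 64, 512, 4096, 32768]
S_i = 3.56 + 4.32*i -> [3.56, 7.88, 12.2, 16.52, 20.84]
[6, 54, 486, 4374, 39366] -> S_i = 6*9^i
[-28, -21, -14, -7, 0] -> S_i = -28 + 7*i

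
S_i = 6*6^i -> [6, 36, 216, 1296, 7776]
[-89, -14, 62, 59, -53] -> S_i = Random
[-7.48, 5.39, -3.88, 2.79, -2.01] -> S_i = -7.48*(-0.72)^i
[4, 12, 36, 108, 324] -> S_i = 4*3^i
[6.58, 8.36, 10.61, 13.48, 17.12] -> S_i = 6.58*1.27^i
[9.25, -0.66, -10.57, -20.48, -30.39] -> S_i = 9.25 + -9.91*i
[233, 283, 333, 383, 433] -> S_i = 233 + 50*i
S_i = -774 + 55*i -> [-774, -719, -664, -609, -554]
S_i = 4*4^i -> [4, 16, 64, 256, 1024]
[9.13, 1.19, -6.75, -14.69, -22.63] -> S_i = 9.13 + -7.94*i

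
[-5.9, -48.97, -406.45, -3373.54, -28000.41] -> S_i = -5.90*8.30^i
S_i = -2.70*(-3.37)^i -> [-2.7, 9.1, -30.66, 103.34, -348.24]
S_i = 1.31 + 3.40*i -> [1.31, 4.71, 8.11, 11.51, 14.91]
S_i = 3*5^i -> [3, 15, 75, 375, 1875]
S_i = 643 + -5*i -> [643, 638, 633, 628, 623]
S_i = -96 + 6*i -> [-96, -90, -84, -78, -72]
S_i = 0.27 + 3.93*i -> [0.27, 4.2, 8.13, 12.06, 15.99]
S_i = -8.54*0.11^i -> [-8.54, -0.94, -0.1, -0.01, -0.0]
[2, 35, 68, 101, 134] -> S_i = 2 + 33*i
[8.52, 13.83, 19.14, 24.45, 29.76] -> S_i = 8.52 + 5.31*i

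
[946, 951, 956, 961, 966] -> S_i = 946 + 5*i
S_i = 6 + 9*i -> [6, 15, 24, 33, 42]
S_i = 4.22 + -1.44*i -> [4.22, 2.78, 1.34, -0.1, -1.54]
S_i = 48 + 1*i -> [48, 49, 50, 51, 52]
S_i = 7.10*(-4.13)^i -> [7.1, -29.32, 121.1, -500.16, 2065.66]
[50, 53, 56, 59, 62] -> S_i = 50 + 3*i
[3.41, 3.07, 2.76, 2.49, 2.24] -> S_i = 3.41*0.90^i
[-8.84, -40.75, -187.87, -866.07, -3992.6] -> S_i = -8.84*4.61^i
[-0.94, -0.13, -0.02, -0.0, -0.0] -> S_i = -0.94*0.14^i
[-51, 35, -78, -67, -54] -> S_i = Random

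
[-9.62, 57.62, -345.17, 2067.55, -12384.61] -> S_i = -9.62*(-5.99)^i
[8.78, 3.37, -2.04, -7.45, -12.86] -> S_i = 8.78 + -5.41*i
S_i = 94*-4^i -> [94, -376, 1504, -6016, 24064]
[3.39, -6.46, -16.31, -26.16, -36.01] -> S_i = 3.39 + -9.85*i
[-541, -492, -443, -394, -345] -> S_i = -541 + 49*i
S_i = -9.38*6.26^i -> [-9.38, -58.72, -367.58, -2301.05, -14404.57]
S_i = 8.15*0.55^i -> [8.15, 4.48, 2.47, 1.36, 0.75]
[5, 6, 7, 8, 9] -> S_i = 5 + 1*i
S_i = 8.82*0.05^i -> [8.82, 0.44, 0.02, 0.0, 0.0]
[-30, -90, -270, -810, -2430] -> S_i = -30*3^i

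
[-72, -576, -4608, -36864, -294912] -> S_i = -72*8^i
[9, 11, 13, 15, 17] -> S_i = 9 + 2*i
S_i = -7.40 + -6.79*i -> [-7.4, -14.19, -20.98, -27.77, -34.56]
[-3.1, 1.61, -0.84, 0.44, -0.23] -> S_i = -3.10*(-0.52)^i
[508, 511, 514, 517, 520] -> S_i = 508 + 3*i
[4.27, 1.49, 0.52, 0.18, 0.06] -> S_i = 4.27*0.35^i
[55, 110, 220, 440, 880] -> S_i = 55*2^i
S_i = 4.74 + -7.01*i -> [4.74, -2.27, -9.28, -16.29, -23.3]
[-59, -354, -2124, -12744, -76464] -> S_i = -59*6^i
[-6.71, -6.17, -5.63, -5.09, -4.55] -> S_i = -6.71 + 0.54*i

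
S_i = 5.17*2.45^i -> [5.17, 12.67, 31.03, 76.03, 186.28]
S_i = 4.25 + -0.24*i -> [4.25, 4.01, 3.77, 3.53, 3.29]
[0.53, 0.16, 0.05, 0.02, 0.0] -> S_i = 0.53*0.31^i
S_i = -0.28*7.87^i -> [-0.28, -2.2, -17.34, -136.48, -1074.13]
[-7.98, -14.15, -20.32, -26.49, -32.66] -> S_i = -7.98 + -6.17*i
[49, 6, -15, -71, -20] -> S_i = Random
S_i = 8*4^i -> [8, 32, 128, 512, 2048]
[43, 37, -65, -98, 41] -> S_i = Random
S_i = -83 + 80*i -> [-83, -3, 77, 157, 237]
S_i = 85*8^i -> [85, 680, 5440, 43520, 348160]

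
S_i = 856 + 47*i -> [856, 903, 950, 997, 1044]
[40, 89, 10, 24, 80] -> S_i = Random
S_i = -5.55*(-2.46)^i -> [-5.55, 13.65, -33.59, 82.62, -203.25]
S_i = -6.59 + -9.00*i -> [-6.59, -15.59, -24.59, -33.59, -42.59]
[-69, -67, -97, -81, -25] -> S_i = Random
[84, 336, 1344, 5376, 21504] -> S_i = 84*4^i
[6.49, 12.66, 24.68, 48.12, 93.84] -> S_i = 6.49*1.95^i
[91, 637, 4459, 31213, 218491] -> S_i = 91*7^i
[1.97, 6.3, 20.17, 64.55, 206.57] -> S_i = 1.97*3.20^i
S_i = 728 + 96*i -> [728, 824, 920, 1016, 1112]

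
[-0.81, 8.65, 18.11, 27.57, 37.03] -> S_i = -0.81 + 9.46*i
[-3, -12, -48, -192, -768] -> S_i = -3*4^i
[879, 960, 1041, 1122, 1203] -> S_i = 879 + 81*i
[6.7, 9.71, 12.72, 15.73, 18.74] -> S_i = 6.70 + 3.01*i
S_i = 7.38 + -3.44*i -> [7.38, 3.94, 0.5, -2.94, -6.38]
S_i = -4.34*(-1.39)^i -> [-4.34, 6.03, -8.39, 11.66, -16.2]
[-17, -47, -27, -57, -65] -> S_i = Random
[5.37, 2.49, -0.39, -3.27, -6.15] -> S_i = 5.37 + -2.88*i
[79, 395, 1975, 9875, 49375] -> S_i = 79*5^i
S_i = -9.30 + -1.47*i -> [-9.3, -10.77, -12.24, -13.71, -15.18]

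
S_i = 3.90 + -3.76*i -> [3.9, 0.14, -3.62, -7.38, -11.14]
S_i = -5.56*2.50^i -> [-5.56, -13.9, -34.75, -86.88, -217.19]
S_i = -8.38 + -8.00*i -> [-8.38, -16.38, -24.38, -32.38, -40.38]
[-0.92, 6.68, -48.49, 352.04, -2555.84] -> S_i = -0.92*(-7.26)^i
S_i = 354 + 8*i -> [354, 362, 370, 378, 386]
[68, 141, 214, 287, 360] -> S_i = 68 + 73*i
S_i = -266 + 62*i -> [-266, -204, -142, -80, -18]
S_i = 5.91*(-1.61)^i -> [5.91, -9.52, 15.32, -24.66, 39.71]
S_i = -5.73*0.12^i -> [-5.73, -0.69, -0.08, -0.01, -0.0]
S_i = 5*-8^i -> [5, -40, 320, -2560, 20480]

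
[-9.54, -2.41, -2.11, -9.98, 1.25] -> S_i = Random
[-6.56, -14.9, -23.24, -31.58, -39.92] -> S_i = -6.56 + -8.34*i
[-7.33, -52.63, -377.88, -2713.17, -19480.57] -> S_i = -7.33*7.18^i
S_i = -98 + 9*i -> [-98, -89, -80, -71, -62]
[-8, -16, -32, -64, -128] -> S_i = -8*2^i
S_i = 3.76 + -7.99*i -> [3.76, -4.23, -12.22, -20.21, -28.2]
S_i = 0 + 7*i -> [0, 7, 14, 21, 28]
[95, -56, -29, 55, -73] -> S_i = Random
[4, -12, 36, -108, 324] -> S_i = 4*-3^i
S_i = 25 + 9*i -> [25, 34, 43, 52, 61]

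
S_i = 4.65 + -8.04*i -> [4.65, -3.39, -11.43, -19.47, -27.51]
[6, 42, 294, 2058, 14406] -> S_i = 6*7^i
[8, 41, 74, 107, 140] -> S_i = 8 + 33*i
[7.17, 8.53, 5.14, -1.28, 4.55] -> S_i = Random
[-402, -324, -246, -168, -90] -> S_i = -402 + 78*i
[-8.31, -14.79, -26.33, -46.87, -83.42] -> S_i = -8.31*1.78^i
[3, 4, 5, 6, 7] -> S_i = 3 + 1*i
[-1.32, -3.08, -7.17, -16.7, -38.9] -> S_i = -1.32*2.33^i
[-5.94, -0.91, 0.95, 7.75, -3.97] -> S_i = Random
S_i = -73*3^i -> [-73, -219, -657, -1971, -5913]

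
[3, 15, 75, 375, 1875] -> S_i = 3*5^i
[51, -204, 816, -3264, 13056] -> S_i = 51*-4^i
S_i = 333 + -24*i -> [333, 309, 285, 261, 237]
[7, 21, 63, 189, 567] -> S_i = 7*3^i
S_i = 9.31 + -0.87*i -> [9.31, 8.44, 7.57, 6.7, 5.83]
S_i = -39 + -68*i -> [-39, -107, -175, -243, -311]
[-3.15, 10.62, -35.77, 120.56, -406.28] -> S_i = -3.15*(-3.37)^i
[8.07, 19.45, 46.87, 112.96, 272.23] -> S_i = 8.07*2.41^i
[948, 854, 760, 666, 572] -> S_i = 948 + -94*i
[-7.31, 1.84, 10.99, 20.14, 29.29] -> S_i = -7.31 + 9.15*i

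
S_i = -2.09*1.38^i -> [-2.09, -2.88, -3.98, -5.49, -7.58]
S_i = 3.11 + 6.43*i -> [3.11, 9.54, 15.97, 22.4, 28.83]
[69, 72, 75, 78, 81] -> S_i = 69 + 3*i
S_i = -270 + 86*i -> [-270, -184, -98, -12, 74]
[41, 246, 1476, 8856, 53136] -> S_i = 41*6^i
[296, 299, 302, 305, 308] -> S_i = 296 + 3*i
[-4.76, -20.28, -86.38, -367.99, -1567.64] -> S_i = -4.76*4.26^i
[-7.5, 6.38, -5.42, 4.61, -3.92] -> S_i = -7.50*(-0.85)^i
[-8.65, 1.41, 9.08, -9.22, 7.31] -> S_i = Random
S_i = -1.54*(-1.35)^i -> [-1.54, 2.08, -2.81, 3.79, -5.12]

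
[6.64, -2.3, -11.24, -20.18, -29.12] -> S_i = 6.64 + -8.94*i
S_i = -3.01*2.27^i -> [-3.01, -6.83, -15.51, -35.21, -79.92]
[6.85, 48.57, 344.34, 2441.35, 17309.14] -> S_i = 6.85*7.09^i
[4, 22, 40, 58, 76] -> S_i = 4 + 18*i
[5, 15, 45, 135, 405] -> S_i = 5*3^i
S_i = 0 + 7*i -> [0, 7, 14, 21, 28]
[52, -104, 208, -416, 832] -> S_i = 52*-2^i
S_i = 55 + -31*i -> [55, 24, -7, -38, -69]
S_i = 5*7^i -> [5, 35, 245, 1715, 12005]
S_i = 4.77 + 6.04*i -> [4.77, 10.81, 16.85, 22.89, 28.93]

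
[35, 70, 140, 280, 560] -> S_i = 35*2^i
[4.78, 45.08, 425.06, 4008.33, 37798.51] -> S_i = 4.78*9.43^i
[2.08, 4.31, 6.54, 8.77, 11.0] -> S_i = 2.08 + 2.23*i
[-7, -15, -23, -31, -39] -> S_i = -7 + -8*i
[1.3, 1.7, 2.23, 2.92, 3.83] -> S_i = 1.30*1.31^i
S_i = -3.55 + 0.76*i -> [-3.55, -2.79, -2.03, -1.27, -0.51]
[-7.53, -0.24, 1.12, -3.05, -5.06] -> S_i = Random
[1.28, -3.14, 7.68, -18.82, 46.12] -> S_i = 1.28*(-2.45)^i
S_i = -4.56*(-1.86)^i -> [-4.56, 8.48, -15.78, 29.34, -54.58]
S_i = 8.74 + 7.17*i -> [8.74, 15.91, 23.08, 30.25, 37.42]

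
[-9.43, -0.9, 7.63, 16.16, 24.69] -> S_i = -9.43 + 8.53*i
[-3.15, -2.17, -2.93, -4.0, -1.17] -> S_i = Random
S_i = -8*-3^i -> [-8, 24, -72, 216, -648]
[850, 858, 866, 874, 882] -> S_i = 850 + 8*i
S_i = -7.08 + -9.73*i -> [-7.08, -16.81, -26.54, -36.27, -46.0]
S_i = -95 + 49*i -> [-95, -46, 3, 52, 101]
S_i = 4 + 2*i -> [4, 6, 8, 10, 12]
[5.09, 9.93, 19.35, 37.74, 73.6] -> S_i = 5.09*1.95^i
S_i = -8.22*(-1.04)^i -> [-8.22, 8.55, -8.89, 9.25, -9.62]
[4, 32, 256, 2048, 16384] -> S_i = 4*8^i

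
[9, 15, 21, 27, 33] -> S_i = 9 + 6*i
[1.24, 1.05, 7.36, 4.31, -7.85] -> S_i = Random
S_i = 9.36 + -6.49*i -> [9.36, 2.87, -3.62, -10.11, -16.6]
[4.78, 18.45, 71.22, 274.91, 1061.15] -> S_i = 4.78*3.86^i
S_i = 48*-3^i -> [48, -144, 432, -1296, 3888]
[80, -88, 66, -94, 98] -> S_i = Random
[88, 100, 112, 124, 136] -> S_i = 88 + 12*i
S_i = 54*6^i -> [54, 324, 1944, 11664, 69984]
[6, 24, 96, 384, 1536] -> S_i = 6*4^i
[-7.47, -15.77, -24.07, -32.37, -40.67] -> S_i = -7.47 + -8.30*i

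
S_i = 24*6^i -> [24, 144, 864, 5184, 31104]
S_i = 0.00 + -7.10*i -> [0.0, -7.1, -14.2, -21.3, -28.4]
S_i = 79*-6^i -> [79, -474, 2844, -17064, 102384]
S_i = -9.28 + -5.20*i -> [-9.28, -14.48, -19.68, -24.88, -30.08]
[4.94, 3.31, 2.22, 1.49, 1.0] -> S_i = 4.94*0.67^i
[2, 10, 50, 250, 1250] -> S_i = 2*5^i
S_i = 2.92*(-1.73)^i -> [2.92, -5.05, 8.74, -15.12, 26.16]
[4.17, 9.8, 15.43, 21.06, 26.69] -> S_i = 4.17 + 5.63*i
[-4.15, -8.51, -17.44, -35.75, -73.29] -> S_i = -4.15*2.05^i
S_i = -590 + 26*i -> [-590, -564, -538, -512, -486]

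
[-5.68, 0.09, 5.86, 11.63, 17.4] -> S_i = -5.68 + 5.77*i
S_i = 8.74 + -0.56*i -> [8.74, 8.18, 7.62, 7.06, 6.5]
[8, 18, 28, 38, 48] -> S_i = 8 + 10*i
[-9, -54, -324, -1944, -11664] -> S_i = -9*6^i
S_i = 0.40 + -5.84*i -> [0.4, -5.44, -11.28, -17.12, -22.96]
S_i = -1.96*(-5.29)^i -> [-1.96, 10.37, -54.85, 290.15, -1534.9]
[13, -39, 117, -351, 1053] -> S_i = 13*-3^i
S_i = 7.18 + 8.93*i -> [7.18, 16.11, 25.04, 33.97, 42.9]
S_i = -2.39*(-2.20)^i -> [-2.39, 5.26, -11.57, 25.45, -55.99]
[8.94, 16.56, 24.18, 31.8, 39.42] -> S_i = 8.94 + 7.62*i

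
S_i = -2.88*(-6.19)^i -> [-2.88, 17.83, -110.35, 683.07, -4228.2]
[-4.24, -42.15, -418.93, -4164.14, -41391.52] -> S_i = -4.24*9.94^i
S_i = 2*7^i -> [2, 14, 98, 686, 4802]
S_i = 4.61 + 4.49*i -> [4.61, 9.1, 13.59, 18.08, 22.57]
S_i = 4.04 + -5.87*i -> [4.04, -1.83, -7.7, -13.57, -19.44]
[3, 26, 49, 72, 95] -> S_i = 3 + 23*i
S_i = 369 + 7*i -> [369, 376, 383, 390, 397]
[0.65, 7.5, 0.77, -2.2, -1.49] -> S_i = Random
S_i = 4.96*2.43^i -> [4.96, 12.05, 29.29, 71.17, 172.94]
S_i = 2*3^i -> [2, 6, 18, 54, 162]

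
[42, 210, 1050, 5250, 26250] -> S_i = 42*5^i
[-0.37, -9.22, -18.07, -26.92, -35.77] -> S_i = -0.37 + -8.85*i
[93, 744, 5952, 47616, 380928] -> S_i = 93*8^i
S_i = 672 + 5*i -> [672, 677, 682, 687, 692]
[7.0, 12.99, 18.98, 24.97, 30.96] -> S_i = 7.00 + 5.99*i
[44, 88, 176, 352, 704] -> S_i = 44*2^i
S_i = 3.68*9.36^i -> [3.68, 34.44, 322.4, 3017.7, 28245.63]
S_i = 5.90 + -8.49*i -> [5.9, -2.59, -11.08, -19.57, -28.06]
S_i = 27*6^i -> [27, 162, 972, 5832, 34992]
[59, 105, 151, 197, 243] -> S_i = 59 + 46*i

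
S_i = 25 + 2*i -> [25, 27, 29, 31, 33]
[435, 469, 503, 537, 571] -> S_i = 435 + 34*i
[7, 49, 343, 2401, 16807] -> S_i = 7*7^i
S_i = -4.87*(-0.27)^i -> [-4.87, 1.31, -0.36, 0.1, -0.03]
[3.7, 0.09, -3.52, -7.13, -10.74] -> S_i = 3.70 + -3.61*i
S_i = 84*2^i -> [84, 168, 336, 672, 1344]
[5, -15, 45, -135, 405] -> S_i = 5*-3^i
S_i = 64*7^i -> [64, 448, 3136, 21952, 153664]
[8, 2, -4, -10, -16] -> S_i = 8 + -6*i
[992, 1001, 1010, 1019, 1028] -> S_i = 992 + 9*i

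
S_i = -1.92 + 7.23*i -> [-1.92, 5.31, 12.54, 19.77, 27.0]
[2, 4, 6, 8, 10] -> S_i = 2 + 2*i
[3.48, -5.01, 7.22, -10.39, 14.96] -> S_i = 3.48*(-1.44)^i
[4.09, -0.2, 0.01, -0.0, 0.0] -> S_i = 4.09*(-0.05)^i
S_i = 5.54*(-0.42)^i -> [5.54, -2.33, 0.98, -0.41, 0.17]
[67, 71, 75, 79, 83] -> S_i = 67 + 4*i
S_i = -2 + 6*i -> [-2, 4, 10, 16, 22]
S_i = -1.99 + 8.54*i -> [-1.99, 6.55, 15.09, 23.63, 32.17]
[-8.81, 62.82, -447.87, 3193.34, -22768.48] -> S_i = -8.81*(-7.13)^i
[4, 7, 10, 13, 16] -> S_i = 4 + 3*i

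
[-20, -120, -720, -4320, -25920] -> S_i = -20*6^i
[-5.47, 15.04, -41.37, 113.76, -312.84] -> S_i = -5.47*(-2.75)^i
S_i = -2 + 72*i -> [-2, 70, 142, 214, 286]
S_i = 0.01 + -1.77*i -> [0.01, -1.76, -3.53, -5.3, -7.07]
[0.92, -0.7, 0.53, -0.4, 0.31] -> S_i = 0.92*(-0.76)^i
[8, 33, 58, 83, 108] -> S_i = 8 + 25*i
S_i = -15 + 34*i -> [-15, 19, 53, 87, 121]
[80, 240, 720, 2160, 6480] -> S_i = 80*3^i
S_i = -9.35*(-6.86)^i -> [-9.35, 64.14, -440.01, 3018.45, -20706.57]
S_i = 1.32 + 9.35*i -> [1.32, 10.67, 20.02, 29.37, 38.72]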